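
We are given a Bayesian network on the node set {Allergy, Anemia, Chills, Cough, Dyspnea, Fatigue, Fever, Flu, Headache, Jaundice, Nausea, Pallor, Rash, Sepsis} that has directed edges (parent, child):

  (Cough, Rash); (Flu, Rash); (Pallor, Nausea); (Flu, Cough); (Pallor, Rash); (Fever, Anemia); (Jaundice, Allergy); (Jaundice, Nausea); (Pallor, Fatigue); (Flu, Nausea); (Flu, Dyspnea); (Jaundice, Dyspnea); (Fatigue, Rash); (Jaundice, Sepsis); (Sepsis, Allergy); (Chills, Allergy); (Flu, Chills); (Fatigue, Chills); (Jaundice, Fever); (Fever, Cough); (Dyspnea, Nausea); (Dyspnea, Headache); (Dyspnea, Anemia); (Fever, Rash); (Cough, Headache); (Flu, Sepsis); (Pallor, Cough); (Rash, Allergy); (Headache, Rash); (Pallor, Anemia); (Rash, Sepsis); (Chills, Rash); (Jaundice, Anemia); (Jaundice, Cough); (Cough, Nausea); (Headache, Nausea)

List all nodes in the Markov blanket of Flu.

{Chills, Cough, Dyspnea, Fatigue, Fever, Headache, Jaundice, Nausea, Pallor, Rash, Sepsis}

By definition, MB(Flu) is built from Flu's parents, Flu's children, and the co-parents of Flu.
Flu has no parents.
Flu has children Chills, Cough, Dyspnea, Nausea, Rash, Sepsis.
For each child, the remaining parents (spouses of Flu):
  parents(Chills) \ {Flu} = {Fatigue}.
  Dyspnea's other parent is Jaundice.
  Cough also has parents Fever, Jaundice, Pallor.
  Rash also has parents Chills, Cough, Fatigue, Fever, Headache, Pallor.
  Nausea also has parents Cough, Dyspnea, Headache, Jaundice, Pallor.
  Sepsis also has parents Jaundice, Rash.
Taking the union gives {Chills, Cough, Dyspnea, Fatigue, Fever, Headache, Jaundice, Nausea, Pallor, Rash, Sepsis}.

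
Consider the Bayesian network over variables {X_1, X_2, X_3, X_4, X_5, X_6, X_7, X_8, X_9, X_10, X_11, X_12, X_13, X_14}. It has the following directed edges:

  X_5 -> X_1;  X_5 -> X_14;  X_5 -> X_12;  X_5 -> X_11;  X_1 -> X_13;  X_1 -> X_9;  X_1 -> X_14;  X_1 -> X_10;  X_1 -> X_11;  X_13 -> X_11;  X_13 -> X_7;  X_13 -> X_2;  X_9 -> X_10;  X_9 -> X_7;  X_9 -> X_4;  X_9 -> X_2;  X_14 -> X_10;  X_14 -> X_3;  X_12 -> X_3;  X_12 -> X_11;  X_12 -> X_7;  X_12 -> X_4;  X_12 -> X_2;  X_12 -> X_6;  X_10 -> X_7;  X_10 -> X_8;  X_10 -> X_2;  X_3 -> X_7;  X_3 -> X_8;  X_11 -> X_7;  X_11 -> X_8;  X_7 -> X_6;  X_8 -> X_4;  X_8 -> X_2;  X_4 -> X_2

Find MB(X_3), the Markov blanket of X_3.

{X_7, X_8, X_9, X_10, X_11, X_12, X_13, X_14}

The Markov blanket of a node is its parents, its children, and the other parents of its children.
X_3's parents: X_12, X_14.
Children of X_3: X_7, X_8.
Parents of each child, excluding X_3:
  X_7: X_9, X_10, X_11, X_12, X_13
  X_8: X_10, X_11
Union: {X_12, X_14} ∪ {X_7, X_8} ∪ {X_9, X_10, X_11, X_12, X_13} = {X_7, X_8, X_9, X_10, X_11, X_12, X_13, X_14}.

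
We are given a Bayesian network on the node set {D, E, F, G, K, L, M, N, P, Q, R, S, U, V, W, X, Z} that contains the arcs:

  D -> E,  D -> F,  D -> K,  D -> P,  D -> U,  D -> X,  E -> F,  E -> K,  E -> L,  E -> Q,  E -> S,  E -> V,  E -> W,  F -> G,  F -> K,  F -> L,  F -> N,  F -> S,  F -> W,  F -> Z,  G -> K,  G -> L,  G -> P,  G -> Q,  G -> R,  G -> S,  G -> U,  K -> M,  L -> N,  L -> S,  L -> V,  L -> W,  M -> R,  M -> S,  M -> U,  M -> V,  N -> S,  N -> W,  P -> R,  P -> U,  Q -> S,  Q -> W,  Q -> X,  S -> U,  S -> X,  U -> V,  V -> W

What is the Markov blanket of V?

{E, F, L, M, N, Q, U, W}

By definition, MB(V) is built from V's parents, V's children, and the co-parents of V.
Children of V: W.
Parents of V: E, L, M, U.
Parents of each child, excluding V:
  W: E, F, L, N, Q
So the Markov blanket of V is {E, F, L, M, N, Q, U, W}.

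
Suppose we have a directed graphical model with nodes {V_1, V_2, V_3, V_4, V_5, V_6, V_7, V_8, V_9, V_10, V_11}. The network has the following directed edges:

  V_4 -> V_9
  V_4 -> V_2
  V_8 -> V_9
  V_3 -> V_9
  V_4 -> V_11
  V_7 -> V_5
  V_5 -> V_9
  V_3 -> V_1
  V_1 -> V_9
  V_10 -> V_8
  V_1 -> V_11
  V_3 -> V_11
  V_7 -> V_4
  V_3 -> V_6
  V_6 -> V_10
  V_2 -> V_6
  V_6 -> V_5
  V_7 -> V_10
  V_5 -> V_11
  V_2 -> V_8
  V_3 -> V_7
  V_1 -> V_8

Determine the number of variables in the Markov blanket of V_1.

8

V_1's children: V_8, V_9, V_11.
Parents of V_1: V_3.
Other parents of V_1's children:
  parents(V_8) \ {V_1} = {V_2, V_10}.
  parents(V_11) \ {V_1} = {V_3, V_4, V_5}.
  V_9's other parents are V_3, V_4, V_5, V_8.
MB(V_1) = {V_2, V_3, V_4, V_5, V_8, V_9, V_10, V_11}, which has 8 nodes.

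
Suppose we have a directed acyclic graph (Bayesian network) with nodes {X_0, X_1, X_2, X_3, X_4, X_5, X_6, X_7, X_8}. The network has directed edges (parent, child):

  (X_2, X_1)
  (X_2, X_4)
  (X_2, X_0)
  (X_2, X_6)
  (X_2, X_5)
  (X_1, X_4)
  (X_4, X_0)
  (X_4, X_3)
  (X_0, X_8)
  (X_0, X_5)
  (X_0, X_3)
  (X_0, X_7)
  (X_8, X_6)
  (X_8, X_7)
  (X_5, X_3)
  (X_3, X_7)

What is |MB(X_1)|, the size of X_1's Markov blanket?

Pa(X_1) = {X_2}.
Children of X_1: X_4.
Co-parents of X_1 (other parents of its children):
  X_4: X_2
MB(X_1) = {X_2, X_4}, which has 2 nodes.

2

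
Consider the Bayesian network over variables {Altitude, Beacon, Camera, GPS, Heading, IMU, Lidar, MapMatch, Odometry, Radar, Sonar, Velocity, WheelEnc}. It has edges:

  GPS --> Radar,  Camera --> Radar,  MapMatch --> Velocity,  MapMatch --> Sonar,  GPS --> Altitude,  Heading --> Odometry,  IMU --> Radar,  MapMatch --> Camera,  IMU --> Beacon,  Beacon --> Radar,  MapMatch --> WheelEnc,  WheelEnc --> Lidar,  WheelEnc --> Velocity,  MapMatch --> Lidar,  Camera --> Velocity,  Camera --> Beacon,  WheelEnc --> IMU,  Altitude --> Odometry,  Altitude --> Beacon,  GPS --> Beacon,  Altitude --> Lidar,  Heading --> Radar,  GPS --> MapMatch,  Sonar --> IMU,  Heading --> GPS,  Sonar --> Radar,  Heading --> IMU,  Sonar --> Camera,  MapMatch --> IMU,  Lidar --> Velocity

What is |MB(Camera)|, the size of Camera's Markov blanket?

Pa(Camera) = {MapMatch, Sonar}.
Ch(Camera) = {Beacon, Radar, Velocity}.
Co-parents of Camera (other parents of its children):
  Beacon also has parents Altitude, GPS, IMU.
  Radar also has parents Beacon, GPS, Heading, IMU, Sonar.
  parents(Velocity) \ {Camera} = {Lidar, MapMatch, WheelEnc}.
MB(Camera) = {Altitude, Beacon, GPS, Heading, IMU, Lidar, MapMatch, Radar, Sonar, Velocity, WheelEnc}, which has 11 nodes.

11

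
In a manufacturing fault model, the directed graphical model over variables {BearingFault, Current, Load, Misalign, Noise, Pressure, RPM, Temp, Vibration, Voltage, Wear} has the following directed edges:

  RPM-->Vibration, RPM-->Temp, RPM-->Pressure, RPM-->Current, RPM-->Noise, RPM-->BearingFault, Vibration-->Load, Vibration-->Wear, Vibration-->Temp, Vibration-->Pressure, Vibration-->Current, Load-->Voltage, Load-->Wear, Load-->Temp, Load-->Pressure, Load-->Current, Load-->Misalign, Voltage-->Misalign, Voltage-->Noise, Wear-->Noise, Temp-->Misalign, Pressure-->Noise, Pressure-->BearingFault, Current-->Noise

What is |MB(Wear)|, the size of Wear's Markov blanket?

7

The Markov blanket of a node is its parents, its children, and the other parents of its children.
Wear has parents Load, Vibration.
Ch(Wear) = {Noise}.
Other parents of Wear's children:
  Noise also has parents Current, Pressure, RPM, Voltage.
MB(Wear) = {Current, Load, Noise, Pressure, RPM, Vibration, Voltage}, which has 7 nodes.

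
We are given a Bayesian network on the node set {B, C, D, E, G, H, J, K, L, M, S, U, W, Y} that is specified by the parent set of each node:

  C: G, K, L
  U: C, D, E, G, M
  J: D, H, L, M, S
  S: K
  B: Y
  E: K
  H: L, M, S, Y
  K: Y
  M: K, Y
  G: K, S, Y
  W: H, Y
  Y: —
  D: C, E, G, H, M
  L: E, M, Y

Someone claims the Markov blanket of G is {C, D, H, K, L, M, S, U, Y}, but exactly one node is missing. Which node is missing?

E

Children of G: C, D, U.
Pa(G) = {K, S, Y}.
For each child, the remaining parents (spouses of G):
  C also has parents K, L.
  parents(D) \ {G} = {C, E, H, M}.
  U's other parents are C, D, E, M.
MB(G) = {C, D, E, H, K, L, M, S, U, Y}.
Comparing with the claimed set, E is missing.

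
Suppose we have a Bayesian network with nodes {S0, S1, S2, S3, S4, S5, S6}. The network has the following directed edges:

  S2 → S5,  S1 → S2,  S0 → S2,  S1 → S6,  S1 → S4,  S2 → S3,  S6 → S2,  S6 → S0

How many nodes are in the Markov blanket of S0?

Parents of S0: S6.
S0 has child S2.
Parents of each child, excluding S0:
  parents(S2) \ {S0} = {S1, S6}.
MB(S0) = {S1, S2, S6}, which has 3 nodes.

3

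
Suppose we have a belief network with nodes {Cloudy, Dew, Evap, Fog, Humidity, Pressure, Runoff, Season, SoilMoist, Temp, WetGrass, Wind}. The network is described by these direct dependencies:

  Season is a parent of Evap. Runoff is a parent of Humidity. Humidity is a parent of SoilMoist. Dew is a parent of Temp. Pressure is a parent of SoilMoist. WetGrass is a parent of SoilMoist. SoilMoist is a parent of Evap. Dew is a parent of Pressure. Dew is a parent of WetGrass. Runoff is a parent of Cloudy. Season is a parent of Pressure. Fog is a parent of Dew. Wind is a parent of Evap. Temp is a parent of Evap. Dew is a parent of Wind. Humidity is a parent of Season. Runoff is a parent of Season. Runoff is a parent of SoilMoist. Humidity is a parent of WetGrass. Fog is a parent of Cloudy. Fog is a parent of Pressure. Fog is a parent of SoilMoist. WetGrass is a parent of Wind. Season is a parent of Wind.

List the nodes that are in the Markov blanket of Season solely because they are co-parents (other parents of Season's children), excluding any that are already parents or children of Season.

{Dew, Fog, SoilMoist, Temp, WetGrass}

Children of Season: Evap, Pressure, Wind.
  Wind's other parents are Dew, WetGrass.
  parents(Pressure) \ {Season} = {Dew, Fog}.
  Evap also has parents SoilMoist, Temp, Wind.
Excluding nodes already adjacent to Season (Evap, Humidity, Pressure, Runoff, Wind), the co-parent-only contribution is {Dew, Fog, SoilMoist, Temp, WetGrass}.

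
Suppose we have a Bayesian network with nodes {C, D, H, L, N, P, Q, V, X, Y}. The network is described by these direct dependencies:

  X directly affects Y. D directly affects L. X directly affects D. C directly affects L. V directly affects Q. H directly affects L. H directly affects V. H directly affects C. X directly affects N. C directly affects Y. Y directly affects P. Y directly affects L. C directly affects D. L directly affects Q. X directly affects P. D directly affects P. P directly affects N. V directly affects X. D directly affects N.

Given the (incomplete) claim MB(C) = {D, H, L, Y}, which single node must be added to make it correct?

C's children: D, L, Y.
Parents of C: H.
Other parents of C's children:
  parents(D) \ {C} = {X}.
  Y also has parent X.
  parents(L) \ {C} = {D, H, Y}.
MB(C) = {D, H, L, X, Y}.
Comparing with the claimed set, X is missing.

X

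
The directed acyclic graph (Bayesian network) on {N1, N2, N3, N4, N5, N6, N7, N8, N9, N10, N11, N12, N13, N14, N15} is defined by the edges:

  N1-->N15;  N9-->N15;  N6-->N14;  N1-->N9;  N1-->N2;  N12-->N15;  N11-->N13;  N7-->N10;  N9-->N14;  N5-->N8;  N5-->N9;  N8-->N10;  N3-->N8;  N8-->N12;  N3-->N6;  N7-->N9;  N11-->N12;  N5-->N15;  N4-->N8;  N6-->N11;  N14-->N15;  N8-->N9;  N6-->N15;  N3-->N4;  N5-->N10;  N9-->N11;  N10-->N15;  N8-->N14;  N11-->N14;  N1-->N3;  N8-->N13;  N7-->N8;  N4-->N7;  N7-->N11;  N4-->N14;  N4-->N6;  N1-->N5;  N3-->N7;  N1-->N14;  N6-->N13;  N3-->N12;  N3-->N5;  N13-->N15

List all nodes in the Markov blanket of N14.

{N1, N4, N5, N6, N8, N9, N10, N11, N12, N13, N15}

By definition, MB(N14) is built from N14's parents, N14's children, and the co-parents of N14.
Ch(N14) = {N15}.
N14's parents: N1, N4, N6, N8, N9, N11.
For each child, the remaining parents (spouses of N14):
  N15: N1, N5, N6, N9, N10, N12, N13
MB(N14) = {N1, N4, N5, N6, N8, N9, N10, N11, N12, N13, N15}.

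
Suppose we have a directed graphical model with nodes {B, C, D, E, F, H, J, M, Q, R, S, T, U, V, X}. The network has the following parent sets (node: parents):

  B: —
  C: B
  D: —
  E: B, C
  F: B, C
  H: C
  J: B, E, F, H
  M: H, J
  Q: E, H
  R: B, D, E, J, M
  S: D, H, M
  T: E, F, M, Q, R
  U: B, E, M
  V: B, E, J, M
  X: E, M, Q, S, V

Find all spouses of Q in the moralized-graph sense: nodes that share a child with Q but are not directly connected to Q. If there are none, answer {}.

{F, M, R, S, V}

Children of Q: T, X.
  T: E, F, M, R
  X: E, M, S, V
Excluding nodes already adjacent to Q (E, H, T, X), the co-parent-only contribution is {F, M, R, S, V}.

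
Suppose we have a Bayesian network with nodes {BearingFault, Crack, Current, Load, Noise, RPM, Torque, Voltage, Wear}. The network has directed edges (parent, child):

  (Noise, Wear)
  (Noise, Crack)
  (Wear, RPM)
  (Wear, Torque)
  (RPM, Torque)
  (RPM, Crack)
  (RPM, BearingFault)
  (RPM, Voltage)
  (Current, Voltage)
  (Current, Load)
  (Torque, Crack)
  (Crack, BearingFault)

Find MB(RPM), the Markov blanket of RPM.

{BearingFault, Crack, Current, Noise, Torque, Voltage, Wear}

RPM has parent Wear.
RPM has children BearingFault, Crack, Torque, Voltage.
Other parents of RPM's children:
  Torque also has parent Wear.
  parents(Crack) \ {RPM} = {Noise, Torque}.
  BearingFault's other parent is Crack.
  parents(Voltage) \ {RPM} = {Current}.
So the Markov blanket of RPM is {BearingFault, Crack, Current, Noise, Torque, Voltage, Wear}.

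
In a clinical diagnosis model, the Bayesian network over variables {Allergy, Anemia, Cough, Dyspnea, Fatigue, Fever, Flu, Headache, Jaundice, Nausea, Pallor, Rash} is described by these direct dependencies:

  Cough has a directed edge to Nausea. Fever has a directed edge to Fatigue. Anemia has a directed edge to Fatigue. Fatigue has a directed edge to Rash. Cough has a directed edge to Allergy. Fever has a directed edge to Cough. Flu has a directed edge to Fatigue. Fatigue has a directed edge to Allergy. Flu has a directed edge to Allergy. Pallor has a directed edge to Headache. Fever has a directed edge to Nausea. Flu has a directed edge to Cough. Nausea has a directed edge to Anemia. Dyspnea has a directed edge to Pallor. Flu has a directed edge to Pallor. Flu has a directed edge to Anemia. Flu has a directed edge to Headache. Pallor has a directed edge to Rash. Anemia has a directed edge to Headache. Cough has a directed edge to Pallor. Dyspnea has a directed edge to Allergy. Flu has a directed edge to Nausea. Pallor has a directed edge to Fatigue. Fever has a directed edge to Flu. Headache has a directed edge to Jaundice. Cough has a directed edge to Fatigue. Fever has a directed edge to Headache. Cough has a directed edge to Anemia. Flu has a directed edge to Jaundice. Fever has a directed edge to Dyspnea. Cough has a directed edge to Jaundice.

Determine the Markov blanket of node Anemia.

{Cough, Fatigue, Fever, Flu, Headache, Nausea, Pallor}

Recall MB(v) = parents ∪ children ∪ spouses, where spouses are the other parents of v's children.
Parents of Anemia: Cough, Flu, Nausea.
Anemia has children Fatigue, Headache.
For each child, the remaining parents (spouses of Anemia):
  parents(Fatigue) \ {Anemia} = {Cough, Fever, Flu, Pallor}.
  parents(Headache) \ {Anemia} = {Fever, Flu, Pallor}.
Taking the union gives {Cough, Fatigue, Fever, Flu, Headache, Nausea, Pallor}.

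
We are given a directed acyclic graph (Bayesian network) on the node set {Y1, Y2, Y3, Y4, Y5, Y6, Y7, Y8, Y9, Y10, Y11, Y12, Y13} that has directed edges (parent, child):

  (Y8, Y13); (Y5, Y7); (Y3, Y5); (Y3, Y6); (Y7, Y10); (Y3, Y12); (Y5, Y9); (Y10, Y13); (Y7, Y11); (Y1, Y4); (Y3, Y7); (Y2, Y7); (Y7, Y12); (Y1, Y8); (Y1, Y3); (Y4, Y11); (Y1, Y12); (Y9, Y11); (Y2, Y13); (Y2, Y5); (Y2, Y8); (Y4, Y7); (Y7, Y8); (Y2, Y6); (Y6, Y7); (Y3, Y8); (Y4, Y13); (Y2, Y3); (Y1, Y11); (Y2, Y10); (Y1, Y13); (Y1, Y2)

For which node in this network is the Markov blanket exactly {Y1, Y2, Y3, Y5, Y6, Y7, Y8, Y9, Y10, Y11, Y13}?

The target node must have every member of {Y1, Y2, Y3, Y5, Y6, Y7, Y8, Y9, Y10, Y11, Y13} as a parent, child, or co-parent, and no others.
Parents of Y4: Y1; children: Y7, Y11, Y13; co-parents: Y1, Y2, Y3, Y5, Y6, Y7, Y8, Y9, Y10.
These exactly cover the given set, so the node is Y4.

Y4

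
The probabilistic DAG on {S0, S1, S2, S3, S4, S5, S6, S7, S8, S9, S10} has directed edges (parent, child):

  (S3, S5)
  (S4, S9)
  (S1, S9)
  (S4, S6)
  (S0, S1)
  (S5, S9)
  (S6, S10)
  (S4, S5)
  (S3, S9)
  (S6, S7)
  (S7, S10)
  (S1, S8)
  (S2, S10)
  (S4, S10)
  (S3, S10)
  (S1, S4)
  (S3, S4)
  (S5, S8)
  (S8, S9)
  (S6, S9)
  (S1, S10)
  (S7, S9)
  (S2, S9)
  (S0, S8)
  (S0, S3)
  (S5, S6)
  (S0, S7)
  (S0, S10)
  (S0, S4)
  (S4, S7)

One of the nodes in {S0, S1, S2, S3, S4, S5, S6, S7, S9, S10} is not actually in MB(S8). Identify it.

S10

A node's Markov blanket = Pa ∪ Ch ∪ (parents of Ch other than the node itself).
Parents of S8: S0, S1, S5.
S8's children: S9.
Co-parents of S8 (other parents of its children):
  S9 also has parents S1, S2, S3, S4, S5, S6, S7.
MB(S8) = {S0, S1, S2, S3, S4, S5, S6, S7, S9}.
S10 is neither a parent, child, nor co-parent of S8, so it does not belong.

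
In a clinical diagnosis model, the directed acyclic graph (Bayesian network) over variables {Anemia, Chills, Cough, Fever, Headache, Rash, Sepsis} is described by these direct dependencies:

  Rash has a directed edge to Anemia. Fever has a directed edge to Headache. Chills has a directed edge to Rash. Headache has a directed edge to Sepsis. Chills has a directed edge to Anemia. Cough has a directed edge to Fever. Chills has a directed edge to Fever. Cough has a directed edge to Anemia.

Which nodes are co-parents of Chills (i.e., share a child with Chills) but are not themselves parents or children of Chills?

Children of Chills: Anemia, Fever, Rash.
  Rash: no additional parents.
  parents(Anemia) \ {Chills} = {Cough, Rash}.
  Fever's other parent is Cough.
Excluding nodes already adjacent to Chills (Anemia, Fever, Rash), the co-parent-only contribution is {Cough}.

{Cough}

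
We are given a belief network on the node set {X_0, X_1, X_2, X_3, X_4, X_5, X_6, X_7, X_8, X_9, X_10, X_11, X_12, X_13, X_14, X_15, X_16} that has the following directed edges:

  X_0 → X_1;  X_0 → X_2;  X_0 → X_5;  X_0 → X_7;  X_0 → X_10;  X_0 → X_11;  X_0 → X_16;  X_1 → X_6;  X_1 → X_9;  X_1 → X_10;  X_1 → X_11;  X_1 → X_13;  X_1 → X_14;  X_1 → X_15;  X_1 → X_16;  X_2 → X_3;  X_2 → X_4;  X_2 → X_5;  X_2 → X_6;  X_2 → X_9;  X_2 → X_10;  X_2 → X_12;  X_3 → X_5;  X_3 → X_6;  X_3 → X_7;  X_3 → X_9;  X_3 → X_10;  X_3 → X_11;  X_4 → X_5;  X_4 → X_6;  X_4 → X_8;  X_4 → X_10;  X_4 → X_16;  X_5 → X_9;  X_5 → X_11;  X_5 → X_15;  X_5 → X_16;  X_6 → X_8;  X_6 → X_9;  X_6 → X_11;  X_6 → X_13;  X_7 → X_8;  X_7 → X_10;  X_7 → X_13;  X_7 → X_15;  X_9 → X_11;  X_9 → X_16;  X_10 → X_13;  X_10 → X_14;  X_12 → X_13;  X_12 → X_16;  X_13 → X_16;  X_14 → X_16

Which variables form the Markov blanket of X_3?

By definition, MB(X_3) is built from X_3's parents, X_3's children, and the co-parents of X_3.
X_3 has children X_5, X_6, X_7, X_9, X_10, X_11.
Parents of X_3: X_2.
Other parents of X_3's children:
  X_5's other parents are X_0, X_2, X_4.
  X_6 also has parents X_1, X_2, X_4.
  X_7 also has parent X_0.
  parents(X_9) \ {X_3} = {X_1, X_2, X_5, X_6}.
  parents(X_10) \ {X_3} = {X_0, X_1, X_2, X_4, X_7}.
  parents(X_11) \ {X_3} = {X_0, X_1, X_5, X_6, X_9}.
Union: {X_2} ∪ {X_5, X_6, X_7, X_9, X_10, X_11} ∪ {X_0, X_1, X_2, X_4, X_5, X_6, X_7, X_9} = {X_0, X_1, X_2, X_4, X_5, X_6, X_7, X_9, X_10, X_11}.

{X_0, X_1, X_2, X_4, X_5, X_6, X_7, X_9, X_10, X_11}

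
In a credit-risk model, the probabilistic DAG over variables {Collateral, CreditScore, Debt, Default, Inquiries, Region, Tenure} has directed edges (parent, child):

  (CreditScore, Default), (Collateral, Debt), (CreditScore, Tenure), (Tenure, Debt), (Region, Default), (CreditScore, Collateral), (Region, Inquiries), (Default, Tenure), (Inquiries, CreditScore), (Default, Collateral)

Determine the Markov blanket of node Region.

A node's Markov blanket = Pa ∪ Ch ∪ (parents of Ch other than the node itself).
Region's parents: none.
Region's children: Default, Inquiries.
Co-parents of Region (other parents of its children):
  Inquiries: —
  Default: CreditScore
Union: {} ∪ {Default, Inquiries} ∪ {CreditScore} = {CreditScore, Default, Inquiries}.

{CreditScore, Default, Inquiries}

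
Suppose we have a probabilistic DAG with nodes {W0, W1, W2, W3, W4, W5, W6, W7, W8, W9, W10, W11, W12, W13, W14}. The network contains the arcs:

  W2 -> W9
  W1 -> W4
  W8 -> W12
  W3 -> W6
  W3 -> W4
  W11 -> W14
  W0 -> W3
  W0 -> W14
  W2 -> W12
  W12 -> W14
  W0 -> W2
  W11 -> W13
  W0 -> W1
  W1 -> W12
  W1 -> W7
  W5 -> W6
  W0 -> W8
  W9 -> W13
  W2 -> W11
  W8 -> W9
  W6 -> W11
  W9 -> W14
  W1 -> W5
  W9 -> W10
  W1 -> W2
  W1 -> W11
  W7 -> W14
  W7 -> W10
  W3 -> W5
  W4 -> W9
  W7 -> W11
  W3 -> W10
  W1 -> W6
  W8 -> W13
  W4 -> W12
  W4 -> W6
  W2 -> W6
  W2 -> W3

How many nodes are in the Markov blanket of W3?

9

A node's Markov blanket = Pa ∪ Ch ∪ (parents of Ch other than the node itself).
Pa(W3) = {W0, W2}.
Ch(W3) = {W4, W5, W6, W10}.
Other parents of W3's children:
  W4 also has parent W1.
  W5's other parent is W1.
  parents(W6) \ {W3} = {W1, W2, W4, W5}.
  W10's other parents are W7, W9.
MB(W3) = {W0, W1, W2, W4, W5, W6, W7, W9, W10}, which has 9 nodes.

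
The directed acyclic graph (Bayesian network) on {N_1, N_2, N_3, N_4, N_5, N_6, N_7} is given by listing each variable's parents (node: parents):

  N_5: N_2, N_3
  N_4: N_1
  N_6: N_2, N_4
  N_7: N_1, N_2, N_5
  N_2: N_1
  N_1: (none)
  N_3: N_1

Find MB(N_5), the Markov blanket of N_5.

N_5's children: N_7.
Parents of N_5: N_2, N_3.
Co-parents of N_5 (other parents of its children):
  N_7 also has parents N_1, N_2.
Taking the union gives {N_1, N_2, N_3, N_7}.

{N_1, N_2, N_3, N_7}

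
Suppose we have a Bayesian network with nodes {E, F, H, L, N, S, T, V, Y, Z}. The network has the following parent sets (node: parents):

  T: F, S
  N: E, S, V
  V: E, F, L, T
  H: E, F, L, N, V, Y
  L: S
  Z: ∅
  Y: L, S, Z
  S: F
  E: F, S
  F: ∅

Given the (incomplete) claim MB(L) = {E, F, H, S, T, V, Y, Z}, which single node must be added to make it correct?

The Markov blanket of a node is its parents, its children, and the other parents of its children.
L has parent S.
L's children: H, V, Y.
Co-parents of L (other parents of its children):
  V: E, F, T
  Y: S, Z
  H: E, F, N, V, Y
MB(L) = {E, F, H, N, S, T, V, Y, Z}.
Comparing with the claimed set, N is missing.

N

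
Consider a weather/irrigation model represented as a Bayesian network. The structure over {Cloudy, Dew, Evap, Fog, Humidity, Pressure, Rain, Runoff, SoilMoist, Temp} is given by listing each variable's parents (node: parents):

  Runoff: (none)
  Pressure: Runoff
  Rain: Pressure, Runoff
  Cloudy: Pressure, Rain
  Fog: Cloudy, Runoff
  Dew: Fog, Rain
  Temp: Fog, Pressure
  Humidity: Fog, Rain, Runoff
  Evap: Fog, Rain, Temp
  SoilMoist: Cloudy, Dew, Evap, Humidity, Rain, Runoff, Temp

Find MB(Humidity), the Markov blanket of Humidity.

Children of Humidity: SoilMoist.
Pa(Humidity) = {Fog, Rain, Runoff}.
Parents of each child, excluding Humidity:
  SoilMoist also has parents Cloudy, Dew, Evap, Rain, Runoff, Temp.
Taking the union gives {Cloudy, Dew, Evap, Fog, Rain, Runoff, SoilMoist, Temp}.

{Cloudy, Dew, Evap, Fog, Rain, Runoff, SoilMoist, Temp}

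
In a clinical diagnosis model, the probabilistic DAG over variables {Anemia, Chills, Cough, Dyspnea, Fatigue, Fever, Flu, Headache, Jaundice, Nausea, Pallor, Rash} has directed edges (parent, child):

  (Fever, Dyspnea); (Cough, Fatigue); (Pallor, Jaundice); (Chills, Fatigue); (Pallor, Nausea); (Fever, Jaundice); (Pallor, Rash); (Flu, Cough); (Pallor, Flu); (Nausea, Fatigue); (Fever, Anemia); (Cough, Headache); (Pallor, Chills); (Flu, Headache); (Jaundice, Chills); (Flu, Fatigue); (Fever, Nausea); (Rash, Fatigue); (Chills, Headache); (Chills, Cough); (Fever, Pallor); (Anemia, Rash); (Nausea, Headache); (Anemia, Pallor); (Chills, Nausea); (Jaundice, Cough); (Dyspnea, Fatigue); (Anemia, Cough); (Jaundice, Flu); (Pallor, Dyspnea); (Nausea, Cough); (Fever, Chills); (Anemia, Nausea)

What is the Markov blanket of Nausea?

{Anemia, Chills, Cough, Dyspnea, Fatigue, Fever, Flu, Headache, Jaundice, Pallor, Rash}

A node's Markov blanket = Pa ∪ Ch ∪ (parents of Ch other than the node itself).
Nausea has parents Anemia, Chills, Fever, Pallor.
Ch(Nausea) = {Cough, Fatigue, Headache}.
For each child, the remaining parents (spouses of Nausea):
  Cough also has parents Anemia, Chills, Flu, Jaundice.
  parents(Headache) \ {Nausea} = {Chills, Cough, Flu}.
  Fatigue's other parents are Chills, Cough, Dyspnea, Flu, Rash.
Union: {Anemia, Chills, Fever, Pallor} ∪ {Cough, Fatigue, Headache} ∪ {Anemia, Chills, Cough, Dyspnea, Flu, Jaundice, Rash} = {Anemia, Chills, Cough, Dyspnea, Fatigue, Fever, Flu, Headache, Jaundice, Pallor, Rash}.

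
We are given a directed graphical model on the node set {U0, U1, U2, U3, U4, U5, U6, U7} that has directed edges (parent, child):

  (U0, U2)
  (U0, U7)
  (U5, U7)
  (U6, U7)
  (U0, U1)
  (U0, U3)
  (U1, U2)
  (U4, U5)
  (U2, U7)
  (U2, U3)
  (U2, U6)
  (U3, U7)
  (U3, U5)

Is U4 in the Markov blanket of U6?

No

U6's parents: U2.
Children of U6: U7.
For each child, the remaining parents (spouses of U6):
  parents(U7) \ {U6} = {U0, U2, U3, U5}.
MB(U6) = {U0, U2, U3, U5, U7}; U4 is not in this set.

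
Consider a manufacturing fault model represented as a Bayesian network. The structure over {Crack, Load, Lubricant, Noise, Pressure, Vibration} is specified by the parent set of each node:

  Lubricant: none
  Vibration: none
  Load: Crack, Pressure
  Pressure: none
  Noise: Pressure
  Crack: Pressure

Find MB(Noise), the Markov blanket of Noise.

A node's Markov blanket = Pa ∪ Ch ∪ (parents of Ch other than the node itself).
Children of Noise: none.
Noise's parents: Pressure.
Noise has no children, so there are no co-parents.
Union: {Pressure} ∪ {} ∪ {} = {Pressure}.

{Pressure}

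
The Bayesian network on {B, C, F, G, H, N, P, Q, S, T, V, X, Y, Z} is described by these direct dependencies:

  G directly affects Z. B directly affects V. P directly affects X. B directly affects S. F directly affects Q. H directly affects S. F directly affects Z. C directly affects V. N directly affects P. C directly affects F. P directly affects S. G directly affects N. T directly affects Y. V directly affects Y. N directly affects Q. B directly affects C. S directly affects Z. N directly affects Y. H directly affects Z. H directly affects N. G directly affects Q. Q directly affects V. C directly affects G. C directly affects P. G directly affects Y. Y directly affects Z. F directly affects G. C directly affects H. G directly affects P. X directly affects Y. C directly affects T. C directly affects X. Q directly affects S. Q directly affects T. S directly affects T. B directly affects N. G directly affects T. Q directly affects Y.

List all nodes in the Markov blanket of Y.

{F, G, H, N, Q, S, T, V, X, Z}

A node's Markov blanket = Pa ∪ Ch ∪ (parents of Ch other than the node itself).
Children of Y: Z.
Parents of Y: G, N, Q, T, V, X.
Parents of each child, excluding Y:
  parents(Z) \ {Y} = {F, G, H, S}.
MB(Y) = {F, G, H, N, Q, S, T, V, X, Z}.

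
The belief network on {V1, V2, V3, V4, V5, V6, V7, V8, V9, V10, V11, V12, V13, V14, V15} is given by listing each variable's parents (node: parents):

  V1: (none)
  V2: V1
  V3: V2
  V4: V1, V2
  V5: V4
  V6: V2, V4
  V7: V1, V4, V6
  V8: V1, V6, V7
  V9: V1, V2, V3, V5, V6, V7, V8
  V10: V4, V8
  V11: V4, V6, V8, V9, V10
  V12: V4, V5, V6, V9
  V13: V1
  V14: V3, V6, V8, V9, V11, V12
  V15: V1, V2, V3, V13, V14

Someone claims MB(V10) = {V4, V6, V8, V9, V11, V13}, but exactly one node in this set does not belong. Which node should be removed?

V10 has parents V4, V8.
V10's children: V11.
Co-parents of V10 (other parents of its children):
  V11: V4, V6, V8, V9
MB(V10) = {V4, V6, V8, V9, V11}.
V13 is neither a parent, child, nor co-parent of V10, so it does not belong.

V13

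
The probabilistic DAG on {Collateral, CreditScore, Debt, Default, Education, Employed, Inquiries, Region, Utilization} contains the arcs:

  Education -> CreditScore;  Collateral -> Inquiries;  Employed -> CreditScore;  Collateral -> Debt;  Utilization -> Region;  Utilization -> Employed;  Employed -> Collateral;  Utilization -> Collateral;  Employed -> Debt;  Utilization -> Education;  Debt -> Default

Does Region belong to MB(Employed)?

No

Children of Employed: Collateral, CreditScore, Debt.
Employed's parents: Utilization.
Co-parents of Employed (other parents of its children):
  Collateral: Utilization
  Debt: Collateral
  CreditScore: Education
MB(Employed) = {Collateral, CreditScore, Debt, Education, Utilization}; Region is not in this set.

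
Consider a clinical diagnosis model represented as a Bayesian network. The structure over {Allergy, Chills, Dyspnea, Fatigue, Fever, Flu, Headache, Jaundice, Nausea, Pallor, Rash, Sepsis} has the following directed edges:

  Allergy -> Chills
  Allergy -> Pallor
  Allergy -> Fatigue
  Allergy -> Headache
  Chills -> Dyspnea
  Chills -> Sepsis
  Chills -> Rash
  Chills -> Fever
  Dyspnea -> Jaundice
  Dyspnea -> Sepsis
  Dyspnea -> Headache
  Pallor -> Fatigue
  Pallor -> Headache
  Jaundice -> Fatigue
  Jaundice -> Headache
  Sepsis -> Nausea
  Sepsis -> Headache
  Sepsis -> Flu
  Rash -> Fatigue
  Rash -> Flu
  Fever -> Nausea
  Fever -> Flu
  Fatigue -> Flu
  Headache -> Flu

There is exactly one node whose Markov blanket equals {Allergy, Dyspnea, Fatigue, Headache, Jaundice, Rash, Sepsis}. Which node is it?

The target node must have every member of {Allergy, Dyspnea, Fatigue, Headache, Jaundice, Rash, Sepsis} as a parent, child, or co-parent, and no others.
Parents of Pallor: Allergy; children: Fatigue, Headache; co-parents: Allergy, Dyspnea, Jaundice, Rash, Sepsis.
These exactly cover the given set, so the node is Pallor.

Pallor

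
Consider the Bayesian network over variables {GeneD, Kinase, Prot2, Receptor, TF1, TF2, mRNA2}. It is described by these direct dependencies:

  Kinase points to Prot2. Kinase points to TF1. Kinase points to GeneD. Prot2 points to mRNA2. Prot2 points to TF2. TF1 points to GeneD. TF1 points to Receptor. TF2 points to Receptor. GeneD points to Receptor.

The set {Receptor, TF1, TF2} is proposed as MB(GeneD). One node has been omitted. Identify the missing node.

By definition, MB(GeneD) is built from GeneD's parents, GeneD's children, and the co-parents of GeneD.
GeneD's parents: Kinase, TF1.
GeneD's children: Receptor.
For each child, the remaining parents (spouses of GeneD):
  parents(Receptor) \ {GeneD} = {TF1, TF2}.
MB(GeneD) = {Kinase, Receptor, TF1, TF2}.
Comparing with the claimed set, Kinase is missing.

Kinase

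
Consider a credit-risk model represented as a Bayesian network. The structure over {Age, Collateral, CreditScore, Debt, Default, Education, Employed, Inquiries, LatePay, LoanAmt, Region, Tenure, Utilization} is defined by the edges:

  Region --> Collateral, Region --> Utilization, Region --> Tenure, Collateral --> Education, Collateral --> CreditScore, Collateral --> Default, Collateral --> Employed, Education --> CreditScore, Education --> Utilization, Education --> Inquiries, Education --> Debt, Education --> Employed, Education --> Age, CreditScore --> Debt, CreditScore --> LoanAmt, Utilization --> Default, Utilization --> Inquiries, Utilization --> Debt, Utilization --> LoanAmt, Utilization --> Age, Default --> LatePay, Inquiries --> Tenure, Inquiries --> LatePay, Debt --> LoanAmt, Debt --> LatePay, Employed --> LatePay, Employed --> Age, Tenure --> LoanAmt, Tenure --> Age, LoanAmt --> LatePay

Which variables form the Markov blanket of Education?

By definition, MB(Education) is built from Education's parents, Education's children, and the co-parents of Education.
Education has parent Collateral.
Ch(Education) = {Age, CreditScore, Debt, Employed, Inquiries, Utilization}.
Co-parents of Education (other parents of its children):
  parents(CreditScore) \ {Education} = {Collateral}.
  Utilization also has parent Region.
  Inquiries also has parent Utilization.
  Debt also has parents CreditScore, Utilization.
  Employed's other parent is Collateral.
  parents(Age) \ {Education} = {Employed, Tenure, Utilization}.
Taking the union gives {Age, Collateral, CreditScore, Debt, Employed, Inquiries, Region, Tenure, Utilization}.

{Age, Collateral, CreditScore, Debt, Employed, Inquiries, Region, Tenure, Utilization}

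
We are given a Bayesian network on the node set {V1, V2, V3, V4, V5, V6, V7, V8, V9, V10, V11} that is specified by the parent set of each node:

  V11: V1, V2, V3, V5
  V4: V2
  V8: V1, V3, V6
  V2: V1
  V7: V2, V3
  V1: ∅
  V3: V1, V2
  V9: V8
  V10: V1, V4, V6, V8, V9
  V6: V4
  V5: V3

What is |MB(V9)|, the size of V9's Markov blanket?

5

By definition, MB(V9) is built from V9's parents, V9's children, and the co-parents of V9.
Children of V9: V10.
Parents of V9: V8.
For each child, the remaining parents (spouses of V9):
  V10's other parents are V1, V4, V6, V8.
MB(V9) = {V1, V4, V6, V8, V10}, which has 5 nodes.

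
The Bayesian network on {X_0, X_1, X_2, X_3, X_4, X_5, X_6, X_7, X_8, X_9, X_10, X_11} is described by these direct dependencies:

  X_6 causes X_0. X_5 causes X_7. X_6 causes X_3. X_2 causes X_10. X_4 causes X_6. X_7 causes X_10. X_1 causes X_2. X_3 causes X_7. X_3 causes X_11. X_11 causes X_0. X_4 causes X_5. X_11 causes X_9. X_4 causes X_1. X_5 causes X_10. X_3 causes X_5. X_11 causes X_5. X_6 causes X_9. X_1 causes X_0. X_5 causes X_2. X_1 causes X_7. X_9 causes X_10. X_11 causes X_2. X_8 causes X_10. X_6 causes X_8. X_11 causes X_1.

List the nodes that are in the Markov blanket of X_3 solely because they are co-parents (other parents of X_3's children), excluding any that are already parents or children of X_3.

{X_1, X_4}

Children of X_3: X_5, X_7, X_11.
  X_11: —
  X_5: X_4, X_11
  X_7: X_1, X_5
Excluding nodes already adjacent to X_3 (X_5, X_6, X_7, X_11), the co-parent-only contribution is {X_1, X_4}.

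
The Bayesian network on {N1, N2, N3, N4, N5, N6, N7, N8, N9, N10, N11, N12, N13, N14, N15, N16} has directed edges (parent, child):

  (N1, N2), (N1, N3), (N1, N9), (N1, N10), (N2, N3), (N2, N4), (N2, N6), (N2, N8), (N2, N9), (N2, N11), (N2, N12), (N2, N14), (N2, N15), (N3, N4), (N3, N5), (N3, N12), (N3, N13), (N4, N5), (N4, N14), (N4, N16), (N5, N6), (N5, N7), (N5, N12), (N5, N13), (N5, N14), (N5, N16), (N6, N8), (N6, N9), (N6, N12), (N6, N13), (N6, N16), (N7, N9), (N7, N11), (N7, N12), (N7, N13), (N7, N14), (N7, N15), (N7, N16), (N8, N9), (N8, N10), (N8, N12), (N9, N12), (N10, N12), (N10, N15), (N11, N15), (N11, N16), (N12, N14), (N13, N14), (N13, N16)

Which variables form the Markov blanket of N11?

N11 has parents N2, N7.
Children of N11: N15, N16.
Parents of each child, excluding N11:
  N15 also has parents N2, N7, N10.
  N16's other parents are N4, N5, N6, N7, N13.
Taking the union gives {N2, N4, N5, N6, N7, N10, N13, N15, N16}.

{N2, N4, N5, N6, N7, N10, N13, N15, N16}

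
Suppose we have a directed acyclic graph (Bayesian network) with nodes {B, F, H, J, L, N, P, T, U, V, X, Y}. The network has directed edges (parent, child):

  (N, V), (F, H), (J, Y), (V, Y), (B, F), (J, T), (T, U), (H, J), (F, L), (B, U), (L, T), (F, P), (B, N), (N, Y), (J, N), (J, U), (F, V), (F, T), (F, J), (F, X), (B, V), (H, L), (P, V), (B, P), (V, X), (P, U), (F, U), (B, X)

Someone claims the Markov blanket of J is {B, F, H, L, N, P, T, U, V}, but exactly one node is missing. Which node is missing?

Y

Ch(J) = {N, T, U, Y}.
J has parents F, H.
For each child, the remaining parents (spouses of J):
  parents(N) \ {J} = {B}.
  T also has parents F, L.
  U also has parents B, F, P, T.
  parents(Y) \ {J} = {N, V}.
MB(J) = {B, F, H, L, N, P, T, U, V, Y}.
Comparing with the claimed set, Y is missing.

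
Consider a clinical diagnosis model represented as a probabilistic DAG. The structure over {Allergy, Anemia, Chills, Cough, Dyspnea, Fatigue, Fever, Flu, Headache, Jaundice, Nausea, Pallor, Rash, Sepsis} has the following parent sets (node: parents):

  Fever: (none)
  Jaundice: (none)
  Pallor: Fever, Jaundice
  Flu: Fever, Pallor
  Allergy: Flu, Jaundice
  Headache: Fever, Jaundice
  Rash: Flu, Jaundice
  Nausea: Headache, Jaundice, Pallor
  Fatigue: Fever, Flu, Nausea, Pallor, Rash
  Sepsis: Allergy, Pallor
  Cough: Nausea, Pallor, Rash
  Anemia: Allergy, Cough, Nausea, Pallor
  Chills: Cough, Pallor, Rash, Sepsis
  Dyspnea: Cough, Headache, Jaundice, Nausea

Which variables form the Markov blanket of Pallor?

Pallor has parents Fever, Jaundice.
Pallor has children Anemia, Chills, Cough, Fatigue, Flu, Nausea, Sepsis.
Co-parents of Pallor (other parents of its children):
  Flu: Fever
  Nausea: Headache, Jaundice
  Fatigue: Fever, Flu, Nausea, Rash
  Sepsis: Allergy
  Cough: Nausea, Rash
  Anemia: Allergy, Cough, Nausea
  Chills: Cough, Rash, Sepsis
MB(Pallor) = {Allergy, Anemia, Chills, Cough, Fatigue, Fever, Flu, Headache, Jaundice, Nausea, Rash, Sepsis}.

{Allergy, Anemia, Chills, Cough, Fatigue, Fever, Flu, Headache, Jaundice, Nausea, Rash, Sepsis}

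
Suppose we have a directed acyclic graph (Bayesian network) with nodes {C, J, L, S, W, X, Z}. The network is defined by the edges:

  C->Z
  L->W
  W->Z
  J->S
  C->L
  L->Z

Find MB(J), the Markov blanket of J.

By definition, MB(J) is built from J's parents, J's children, and the co-parents of J.
J has no parents.
Children of J: S.
Other parents of J's children:
  S: —
Union: {} ∪ {S} ∪ {} = {S}.

{S}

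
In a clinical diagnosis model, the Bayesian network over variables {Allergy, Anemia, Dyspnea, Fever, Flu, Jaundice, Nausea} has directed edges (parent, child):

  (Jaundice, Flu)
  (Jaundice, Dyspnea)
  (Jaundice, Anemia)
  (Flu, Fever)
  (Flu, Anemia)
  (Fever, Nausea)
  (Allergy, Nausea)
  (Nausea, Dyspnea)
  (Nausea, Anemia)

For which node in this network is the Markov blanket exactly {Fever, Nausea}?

Allergy

The target node must have every member of {Fever, Nausea} as a parent, child, or co-parent, and no others.
Parents of Allergy: none; children: Nausea; co-parents: Fever.
These exactly cover the given set, so the node is Allergy.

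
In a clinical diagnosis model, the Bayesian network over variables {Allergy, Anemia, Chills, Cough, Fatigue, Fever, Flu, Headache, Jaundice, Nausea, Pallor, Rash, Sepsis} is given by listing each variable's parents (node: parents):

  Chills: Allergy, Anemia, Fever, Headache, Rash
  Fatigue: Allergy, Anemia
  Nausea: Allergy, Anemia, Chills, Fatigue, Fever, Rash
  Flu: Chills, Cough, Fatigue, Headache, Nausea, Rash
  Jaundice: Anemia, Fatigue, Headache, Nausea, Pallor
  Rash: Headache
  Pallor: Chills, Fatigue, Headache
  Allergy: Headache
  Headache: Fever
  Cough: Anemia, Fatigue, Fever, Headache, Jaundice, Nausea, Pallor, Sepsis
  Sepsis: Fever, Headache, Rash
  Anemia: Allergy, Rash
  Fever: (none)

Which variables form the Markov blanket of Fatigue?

By definition, MB(Fatigue) is built from Fatigue's parents, Fatigue's children, and the co-parents of Fatigue.
Pa(Fatigue) = {Allergy, Anemia}.
Fatigue's children: Cough, Flu, Jaundice, Nausea, Pallor.
Other parents of Fatigue's children:
  Pallor's other parents are Chills, Headache.
  Nausea also has parents Allergy, Anemia, Chills, Fever, Rash.
  Jaundice's other parents are Anemia, Headache, Nausea, Pallor.
  Cough also has parents Anemia, Fever, Headache, Jaundice, Nausea, Pallor, Sepsis.
  Flu's other parents are Chills, Cough, Headache, Nausea, Rash.
Union: {Allergy, Anemia} ∪ {Cough, Flu, Jaundice, Nausea, Pallor} ∪ {Allergy, Anemia, Chills, Cough, Fever, Headache, Jaundice, Nausea, Pallor, Rash, Sepsis} = {Allergy, Anemia, Chills, Cough, Fever, Flu, Headache, Jaundice, Nausea, Pallor, Rash, Sepsis}.

{Allergy, Anemia, Chills, Cough, Fever, Flu, Headache, Jaundice, Nausea, Pallor, Rash, Sepsis}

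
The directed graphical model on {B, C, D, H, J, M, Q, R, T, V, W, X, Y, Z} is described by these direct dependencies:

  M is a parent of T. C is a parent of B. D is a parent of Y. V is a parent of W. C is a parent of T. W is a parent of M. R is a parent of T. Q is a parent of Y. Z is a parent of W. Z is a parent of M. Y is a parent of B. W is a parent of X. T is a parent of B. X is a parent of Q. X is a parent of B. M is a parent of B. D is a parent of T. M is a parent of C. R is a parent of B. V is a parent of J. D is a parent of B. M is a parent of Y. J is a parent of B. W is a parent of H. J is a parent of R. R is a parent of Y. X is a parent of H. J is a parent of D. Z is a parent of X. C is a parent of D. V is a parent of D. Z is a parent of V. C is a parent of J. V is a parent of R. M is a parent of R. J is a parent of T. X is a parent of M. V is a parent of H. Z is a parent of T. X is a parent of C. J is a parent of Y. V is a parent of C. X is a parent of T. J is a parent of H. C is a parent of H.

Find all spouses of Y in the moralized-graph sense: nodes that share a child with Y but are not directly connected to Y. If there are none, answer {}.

Children of Y: B.
  B: C, D, J, M, R, T, X
Excluding nodes already adjacent to Y (B, D, J, M, Q, R), the co-parent-only contribution is {C, T, X}.

{C, T, X}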